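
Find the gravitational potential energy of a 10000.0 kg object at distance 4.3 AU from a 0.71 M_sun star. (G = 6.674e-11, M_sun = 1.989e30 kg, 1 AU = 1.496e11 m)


M = 0.71 * 1.989e30 kg = 1.41219e+30 kg; r = 4.3 AU * 1.496e11 m/AU = 6.4328e+11 m. U = -GM*m/r = -(6.674e-11 * 1.41219e+30 * 10000.0) / 6.4328e+11 = -1.465e+12

-1.465e+12 J


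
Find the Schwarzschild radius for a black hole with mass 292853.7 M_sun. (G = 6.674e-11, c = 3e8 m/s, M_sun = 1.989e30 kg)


M = 292853.7 * 1.989e30 kg = 5.824860093e+35 kg. rs = 2GM/c^2 = 2 * 6.674e-11 * 5.824860093e+35 / (3e8)^2 = 8.639e+08

8.639e+08 m


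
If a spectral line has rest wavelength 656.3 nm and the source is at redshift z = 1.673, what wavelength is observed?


lam_obs = lam_emit * (1 + z) = 656.3 * (1 + 1.673) = 1754.2899

1754.2899 nm


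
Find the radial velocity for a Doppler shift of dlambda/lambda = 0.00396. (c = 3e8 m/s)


v = (dlambda/lambda) * c = 0.00396 * 3e8 = 1.188e+06

1.188e+06 m/s


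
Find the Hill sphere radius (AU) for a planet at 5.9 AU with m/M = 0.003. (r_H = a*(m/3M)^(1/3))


r_H = a * (m/3M)^(1/3) = 5.9 * (0.003/3)^(1/3) = 0.59

0.59 AU


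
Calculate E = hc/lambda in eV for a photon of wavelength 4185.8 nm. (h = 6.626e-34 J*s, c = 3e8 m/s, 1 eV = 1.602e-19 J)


E = hc/lambda = 6.626e-34 * 3e8 / 4.186e-06 = 4.749e-20 J = 0.2964 eV

0.2964 eV


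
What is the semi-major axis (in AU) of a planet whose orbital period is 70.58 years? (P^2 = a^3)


a = P^(2/3) = 70.58^(2/3) = 17.0787

17.0787 AU


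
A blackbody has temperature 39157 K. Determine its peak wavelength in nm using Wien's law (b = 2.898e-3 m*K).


lam_max = b / T = 2.898e-3 / 39157 = 7.401e-08 m = 74.0098 nm

74.0098 nm


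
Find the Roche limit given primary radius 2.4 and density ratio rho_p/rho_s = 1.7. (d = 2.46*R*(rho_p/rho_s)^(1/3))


d_Roche = 2.46 * 2.4 * 1.7^(1/3) = 7.0463

7.0463


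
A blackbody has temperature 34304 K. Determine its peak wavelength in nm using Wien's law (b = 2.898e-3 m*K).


lam_max = b / T = 2.898e-3 / 34304 = 8.448e-08 m = 84.4799 nm

84.4799 nm


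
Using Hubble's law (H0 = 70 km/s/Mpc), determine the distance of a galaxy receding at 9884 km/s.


d = v / H0 = 9884 / 70 = 141.2

141.2 Mpc


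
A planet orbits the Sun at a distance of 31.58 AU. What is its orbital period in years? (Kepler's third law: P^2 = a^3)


P = a^(3/2) = 31.58^1.5 = 177.4672

177.4672 years


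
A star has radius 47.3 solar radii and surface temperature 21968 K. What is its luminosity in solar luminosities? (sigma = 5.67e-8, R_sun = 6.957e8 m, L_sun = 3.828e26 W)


R = 47.3 * 6.957e8 m = 3.290661e+10 m. L = 4*pi*R^2*sigma*T^4 = 4*pi*(3.290661e+10)^2 * 5.67e-8 * 21968^4 = 1.796889168e+32 W. L/L_sun = 1.796889168e+32 / 3.828e26 = 469406.7837

469406.7837 L_sun


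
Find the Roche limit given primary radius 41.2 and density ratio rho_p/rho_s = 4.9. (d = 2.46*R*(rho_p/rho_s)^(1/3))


d_Roche = 2.46 * 41.2 * 4.9^(1/3) = 172.1463

172.1463


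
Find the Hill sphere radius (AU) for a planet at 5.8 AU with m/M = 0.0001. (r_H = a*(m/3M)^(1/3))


r_H = a * (m/3M)^(1/3) = 5.8 * (0.0001/3)^(1/3) = 0.1867

0.1867 AU


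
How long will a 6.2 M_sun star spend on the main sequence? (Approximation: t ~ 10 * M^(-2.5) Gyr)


t = 10 * M^(-2.5) = 10 * 6.2^(-2.5) = 0.1045

0.1045 Gyr


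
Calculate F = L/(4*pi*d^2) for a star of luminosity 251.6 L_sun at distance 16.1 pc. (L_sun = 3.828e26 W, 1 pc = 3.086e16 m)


F = L / (4*pi*d^2) = 9.631e+28 / (4*pi*(4.968e+17)^2) = 3.105e-08

3.105e-08 W/m^2


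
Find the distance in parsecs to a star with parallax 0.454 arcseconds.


d = 1/p = 1/0.454 = 2.2026

2.2026 pc


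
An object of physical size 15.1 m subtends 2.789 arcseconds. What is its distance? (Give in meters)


D = size / theta_rad, theta_rad = 2.789 * pi/(180*3600) = 1.352e-05, D = 1.117e+06

1.117e+06 m


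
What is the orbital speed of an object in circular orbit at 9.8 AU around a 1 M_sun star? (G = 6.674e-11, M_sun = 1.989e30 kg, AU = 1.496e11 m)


v = sqrt(GM/r) = sqrt(6.674e-11 * 1.989e+30 / 1.466e+12) = 9515.501

9515.501 m/s


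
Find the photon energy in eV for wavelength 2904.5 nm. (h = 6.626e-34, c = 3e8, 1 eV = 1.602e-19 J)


E = hc/lambda = 6.626e-34 * 3e8 / 2.905e-06 = 6.844e-20 J = 0.4272 eV

0.4272 eV


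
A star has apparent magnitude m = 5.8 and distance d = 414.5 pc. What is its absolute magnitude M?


M = m - 5*log10(d) + 5 = 5.8 - 5*log10(414.5) + 5 = -2.2876

-2.2876


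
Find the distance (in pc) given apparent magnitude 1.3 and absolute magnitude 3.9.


d = 10^((m - M + 5)/5) = 10^((1.3 - 3.9 + 5)/5) = 3.02

3.02 pc


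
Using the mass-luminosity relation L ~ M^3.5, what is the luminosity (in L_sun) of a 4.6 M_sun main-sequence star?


L/L_sun = (M/M_sun)^3.5 = 4.6^3.5 = 208.7625

208.7625 L_sun


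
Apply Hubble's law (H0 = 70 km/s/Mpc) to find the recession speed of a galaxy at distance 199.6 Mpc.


v = H0 * d = 70 * 199.6 = 13972.0

13972.0 km/s


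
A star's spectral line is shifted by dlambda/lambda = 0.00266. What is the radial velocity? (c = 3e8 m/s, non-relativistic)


v = (dlambda/lambda) * c = 0.00266 * 3e8 = 798000.0

798000.0 m/s


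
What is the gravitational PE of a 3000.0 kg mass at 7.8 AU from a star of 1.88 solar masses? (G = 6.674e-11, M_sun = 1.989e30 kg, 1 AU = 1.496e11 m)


M = 1.88 * 1.989e30 kg = 3.73932e+30 kg; r = 7.8 AU * 1.496e11 m/AU = 1.16688e+12 m. U = -GM*m/r = -(6.674e-11 * 3.73932e+30 * 3000.0) / 1.16688e+12 = -6.416e+11

-6.416e+11 J


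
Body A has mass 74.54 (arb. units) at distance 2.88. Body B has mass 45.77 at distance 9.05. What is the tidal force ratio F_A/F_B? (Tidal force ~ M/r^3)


Ratio = (M1/r1^3) / (M2/r2^3) = (74.54/2.88^3) / (45.77/9.05^3) = 50.5332

50.5332


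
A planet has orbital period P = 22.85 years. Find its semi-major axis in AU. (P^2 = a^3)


a = P^(2/3) = 22.85^(2/3) = 8.0524

8.0524 AU


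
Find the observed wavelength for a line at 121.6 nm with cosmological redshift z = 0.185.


lam_obs = lam_emit * (1 + z) = 121.6 * (1 + 0.185) = 144.096

144.096 nm


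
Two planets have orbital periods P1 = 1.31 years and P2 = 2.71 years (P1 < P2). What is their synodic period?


1/P_syn = |1/P1 - 1/P2| = |1/1.31 - 1/2.71| => P_syn = 2.5358

2.5358 years


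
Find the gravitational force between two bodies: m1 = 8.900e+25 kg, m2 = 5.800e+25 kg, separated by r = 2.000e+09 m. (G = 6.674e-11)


F = G*m1*m2/r^2 = 6.674e-11 * 8.900e+25 * 5.800e+25 / (2.000e+09)^2 = 6.674e-11 * 5.162e+51 / 4.000e+18 = 8.613e+22

8.613e+22 N


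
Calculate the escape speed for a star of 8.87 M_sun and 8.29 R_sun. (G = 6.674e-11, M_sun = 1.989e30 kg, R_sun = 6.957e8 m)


M = 8.87 * 1.989e30 kg = 1.764243e+31 kg; R = 8.29 * 6.957e8 m = 5.767353e+09 m. v_esc = sqrt(2GM/R) = sqrt(2 * 6.674e-11 * 1.764243e+31 / 5.767353e+09) = 638997.3153

638997.3153 m/s


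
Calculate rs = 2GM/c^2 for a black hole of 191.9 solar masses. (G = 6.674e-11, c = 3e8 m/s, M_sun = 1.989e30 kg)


M = 191.9 * 1.989e30 kg = 3.816891e+32 kg. rs = 2GM/c^2 = 2 * 6.674e-11 * 3.816891e+32 / (3e8)^2 = 566087.3452

566087.3452 m


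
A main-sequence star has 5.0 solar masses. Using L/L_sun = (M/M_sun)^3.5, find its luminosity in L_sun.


L/L_sun = (M/M_sun)^3.5 = 5.0^3.5 = 279.5085

279.5085 L_sun


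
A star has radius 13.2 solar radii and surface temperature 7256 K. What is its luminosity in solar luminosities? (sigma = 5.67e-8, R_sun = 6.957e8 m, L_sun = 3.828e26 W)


R = 13.2 * 6.957e8 m = 9.18324e+09 m. L = 4*pi*R^2*sigma*T^4 = 4*pi*(9.18324e+09)^2 * 5.67e-8 * 7256^4 = 1.665612181e+29 W. L/L_sun = 1.665612181e+29 / 3.828e26 = 435.1129

435.1129 L_sun


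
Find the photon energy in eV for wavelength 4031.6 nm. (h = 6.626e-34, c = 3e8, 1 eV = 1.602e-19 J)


E = hc/lambda = 6.626e-34 * 3e8 / 4.032e-06 = 4.931e-20 J = 0.3078 eV

0.3078 eV


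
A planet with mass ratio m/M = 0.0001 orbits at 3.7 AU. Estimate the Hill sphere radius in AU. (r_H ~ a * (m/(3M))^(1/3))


r_H = a * (m/3M)^(1/3) = 3.7 * (0.0001/3)^(1/3) = 0.1191

0.1191 AU


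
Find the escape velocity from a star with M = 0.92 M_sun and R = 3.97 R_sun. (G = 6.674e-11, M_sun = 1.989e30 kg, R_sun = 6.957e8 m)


M = 0.92 * 1.989e30 kg = 1.82988e+30 kg; R = 3.97 * 6.957e8 m = 2.761929e+09 m. v_esc = sqrt(2GM/R) = sqrt(2 * 6.674e-11 * 1.82988e+30 / 2.761929e+09) = 297380.9532

297380.9532 m/s


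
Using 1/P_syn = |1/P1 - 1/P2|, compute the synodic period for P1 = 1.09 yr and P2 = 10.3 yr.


1/P_syn = |1/P1 - 1/P2| = |1/1.09 - 1/10.3| => P_syn = 1.219

1.219 years


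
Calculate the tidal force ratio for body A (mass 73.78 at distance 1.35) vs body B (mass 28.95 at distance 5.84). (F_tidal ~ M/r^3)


Ratio = (M1/r1^3) / (M2/r2^3) = (73.78/1.35^3) / (28.95/5.84^3) = 206.3133

206.3133


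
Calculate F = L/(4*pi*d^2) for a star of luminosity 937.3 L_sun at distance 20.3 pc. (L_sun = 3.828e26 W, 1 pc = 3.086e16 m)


F = L / (4*pi*d^2) = 3.588e+29 / (4*pi*(6.265e+17)^2) = 7.275e-08

7.275e-08 W/m^2


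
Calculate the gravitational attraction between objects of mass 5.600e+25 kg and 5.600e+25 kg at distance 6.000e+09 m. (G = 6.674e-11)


F = G*m1*m2/r^2 = 6.674e-11 * 5.600e+25 * 5.600e+25 / (6.000e+09)^2 = 6.674e-11 * 3.136e+51 / 3.600e+19 = 5.814e+21

5.814e+21 N


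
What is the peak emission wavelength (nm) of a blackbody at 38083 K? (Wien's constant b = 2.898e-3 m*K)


lam_max = b / T = 2.898e-3 / 38083 = 7.610e-08 m = 76.0969 nm

76.0969 nm


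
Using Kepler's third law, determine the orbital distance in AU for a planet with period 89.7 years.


a = P^(2/3) = 89.7^(2/3) = 20.0383

20.0383 AU


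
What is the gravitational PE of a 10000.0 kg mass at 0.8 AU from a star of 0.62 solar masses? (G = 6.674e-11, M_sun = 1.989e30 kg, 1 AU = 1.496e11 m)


M = 0.62 * 1.989e30 kg = 1.23318e+30 kg; r = 0.8 AU * 1.496e11 m/AU = 1.1968e+11 m. U = -GM*m/r = -(6.674e-11 * 1.23318e+30 * 10000.0) / 1.1968e+11 = -6.877e+12

-6.877e+12 J


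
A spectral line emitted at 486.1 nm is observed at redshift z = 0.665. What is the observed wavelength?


lam_obs = lam_emit * (1 + z) = 486.1 * (1 + 0.665) = 809.3565

809.3565 nm


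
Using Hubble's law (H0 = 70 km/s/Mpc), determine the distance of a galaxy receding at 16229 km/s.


d = v / H0 = 16229 / 70 = 231.8429

231.8429 Mpc


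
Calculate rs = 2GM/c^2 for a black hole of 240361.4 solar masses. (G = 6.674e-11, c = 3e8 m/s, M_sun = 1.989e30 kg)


M = 240361.4 * 1.989e30 kg = 4.780788246e+35 kg. rs = 2GM/c^2 = 2 * 6.674e-11 * 4.780788246e+35 / (3e8)^2 = 7.090e+08

7.090e+08 m


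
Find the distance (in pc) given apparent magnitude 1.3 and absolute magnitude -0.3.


d = 10^((m - M + 5)/5) = 10^((1.3 - -0.3 + 5)/5) = 20.893

20.893 pc


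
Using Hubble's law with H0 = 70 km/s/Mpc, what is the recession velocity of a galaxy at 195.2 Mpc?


v = H0 * d = 70 * 195.2 = 13664.0

13664.0 km/s


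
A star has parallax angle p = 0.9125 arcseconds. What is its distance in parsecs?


d = 1/p = 1/0.9125 = 1.0959

1.0959 pc


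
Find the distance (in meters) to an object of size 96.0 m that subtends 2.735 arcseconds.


D = size / theta_rad, theta_rad = 2.735 * pi/(180*3600) = 1.326e-05, D = 7.240e+06

7.240e+06 m


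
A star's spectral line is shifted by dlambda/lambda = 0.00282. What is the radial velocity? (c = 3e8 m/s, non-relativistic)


v = (dlambda/lambda) * c = 0.00282 * 3e8 = 846000.0

846000.0 m/s


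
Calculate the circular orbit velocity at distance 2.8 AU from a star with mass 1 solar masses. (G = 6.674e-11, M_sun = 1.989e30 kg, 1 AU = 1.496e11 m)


v = sqrt(GM/r) = sqrt(6.674e-11 * 1.989e+30 / 4.189e+11) = 17801.8723

17801.8723 m/s


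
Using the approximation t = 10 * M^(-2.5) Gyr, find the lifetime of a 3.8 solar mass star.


t = 10 * M^(-2.5) = 10 * 3.8^(-2.5) = 0.3553

0.3553 Gyr


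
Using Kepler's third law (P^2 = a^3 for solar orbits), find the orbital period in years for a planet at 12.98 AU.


P = a^(3/2) = 12.98^1.5 = 46.764

46.764 years


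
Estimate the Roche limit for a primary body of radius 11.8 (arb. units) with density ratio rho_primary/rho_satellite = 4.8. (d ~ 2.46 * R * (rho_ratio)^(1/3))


d_Roche = 2.46 * 11.8 * 4.8^(1/3) = 48.9663

48.9663


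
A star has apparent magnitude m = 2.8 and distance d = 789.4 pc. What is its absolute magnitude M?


M = m - 5*log10(d) + 5 = 2.8 - 5*log10(789.4) + 5 = -6.6865

-6.6865


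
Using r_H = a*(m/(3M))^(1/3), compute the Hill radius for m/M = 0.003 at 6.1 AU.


r_H = a * (m/3M)^(1/3) = 6.1 * (0.003/3)^(1/3) = 0.61

0.61 AU


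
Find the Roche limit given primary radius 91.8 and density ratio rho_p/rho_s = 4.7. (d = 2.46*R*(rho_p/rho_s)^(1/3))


d_Roche = 2.46 * 91.8 * 4.7^(1/3) = 378.2774

378.2774


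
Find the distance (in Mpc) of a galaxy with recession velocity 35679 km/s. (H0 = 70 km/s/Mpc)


d = v / H0 = 35679 / 70 = 509.7

509.7 Mpc


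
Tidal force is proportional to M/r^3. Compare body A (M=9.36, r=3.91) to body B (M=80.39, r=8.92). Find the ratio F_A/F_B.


Ratio = (M1/r1^3) / (M2/r2^3) = (9.36/3.91^3) / (80.39/8.92^3) = 1.3824

1.3824


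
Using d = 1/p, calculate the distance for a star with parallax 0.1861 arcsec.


d = 1/p = 1/0.1861 = 5.3735

5.3735 pc


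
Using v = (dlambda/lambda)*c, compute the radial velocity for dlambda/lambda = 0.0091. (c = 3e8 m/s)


v = (dlambda/lambda) * c = 0.0091 * 3e8 = 2.730e+06

2.730e+06 m/s


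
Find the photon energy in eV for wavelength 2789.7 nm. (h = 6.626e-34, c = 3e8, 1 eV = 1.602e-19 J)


E = hc/lambda = 6.626e-34 * 3e8 / 2.790e-06 = 7.125e-20 J = 0.4448 eV

0.4448 eV


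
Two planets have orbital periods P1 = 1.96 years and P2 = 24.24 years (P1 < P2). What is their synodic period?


1/P_syn = |1/P1 - 1/P2| = |1/1.96 - 1/24.24| => P_syn = 2.1324

2.1324 years


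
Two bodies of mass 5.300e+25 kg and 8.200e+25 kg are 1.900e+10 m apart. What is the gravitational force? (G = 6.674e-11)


F = G*m1*m2/r^2 = 6.674e-11 * 5.300e+25 * 8.200e+25 / (1.900e+10)^2 = 6.674e-11 * 4.346e+51 / 3.610e+20 = 8.035e+20

8.035e+20 N


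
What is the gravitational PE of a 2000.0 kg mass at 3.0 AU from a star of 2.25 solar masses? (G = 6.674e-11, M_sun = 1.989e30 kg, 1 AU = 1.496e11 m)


M = 2.25 * 1.989e30 kg = 4.47525e+30 kg; r = 3.0 AU * 1.496e11 m/AU = 4.488e+11 m. U = -GM*m/r = -(6.674e-11 * 4.47525e+30 * 2000.0) / 4.488e+11 = -1.331e+12

-1.331e+12 J


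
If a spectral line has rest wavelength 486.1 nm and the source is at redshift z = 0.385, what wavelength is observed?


lam_obs = lam_emit * (1 + z) = 486.1 * (1 + 0.385) = 673.2485

673.2485 nm


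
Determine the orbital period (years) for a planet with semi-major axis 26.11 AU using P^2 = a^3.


P = a^(3/2) = 26.11^1.5 = 133.4167

133.4167 years


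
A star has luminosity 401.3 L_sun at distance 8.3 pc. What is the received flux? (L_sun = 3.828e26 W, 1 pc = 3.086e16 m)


F = L / (4*pi*d^2) = 1.536e+29 / (4*pi*(2.561e+17)^2) = 1.863e-07

1.863e-07 W/m^2


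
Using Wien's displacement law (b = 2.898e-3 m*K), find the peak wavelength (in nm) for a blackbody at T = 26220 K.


lam_max = b / T = 2.898e-3 / 26220 = 1.105e-07 m = 110.5263 nm

110.5263 nm


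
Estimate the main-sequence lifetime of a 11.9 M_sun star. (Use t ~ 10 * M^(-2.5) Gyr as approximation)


t = 10 * M^(-2.5) = 10 * 11.9^(-2.5) = 0.0205

0.0205 Gyr


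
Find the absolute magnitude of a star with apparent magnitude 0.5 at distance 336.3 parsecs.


M = m - 5*log10(d) + 5 = 0.5 - 5*log10(336.3) + 5 = -7.1336

-7.1336


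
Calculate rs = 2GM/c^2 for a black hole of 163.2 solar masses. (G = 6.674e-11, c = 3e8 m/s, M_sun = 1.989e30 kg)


M = 163.2 * 1.989e30 kg = 3.246048e+32 kg. rs = 2GM/c^2 = 2 * 6.674e-11 * 3.246048e+32 / (3e8)^2 = 481424.9856

481424.9856 m


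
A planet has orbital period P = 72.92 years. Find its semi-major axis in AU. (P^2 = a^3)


a = P^(2/3) = 72.92^(2/3) = 17.4541

17.4541 AU


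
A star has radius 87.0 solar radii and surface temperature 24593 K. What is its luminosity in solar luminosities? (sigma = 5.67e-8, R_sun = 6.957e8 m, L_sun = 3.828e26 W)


R = 87.0 * 6.957e8 m = 6.05259e+10 m. L = 4*pi*R^2*sigma*T^4 = 4*pi*(6.05259e+10)^2 * 5.67e-8 * 24593^4 = 9.548199268e+32 W. L/L_sun = 9.548199268e+32 / 3.828e26 = 2.494e+06

2.494e+06 L_sun


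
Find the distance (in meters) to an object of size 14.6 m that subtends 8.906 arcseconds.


D = size / theta_rad, theta_rad = 8.906 * pi/(180*3600) = 4.318e-05, D = 338139.0266

338139.0266 m


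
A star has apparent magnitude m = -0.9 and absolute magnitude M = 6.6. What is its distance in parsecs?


d = 10^((m - M + 5)/5) = 10^((-0.9 - 6.6 + 5)/5) = 0.3162

0.3162 pc


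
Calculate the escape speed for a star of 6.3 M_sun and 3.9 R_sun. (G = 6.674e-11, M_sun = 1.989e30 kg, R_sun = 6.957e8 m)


M = 6.3 * 1.989e30 kg = 1.25307e+31 kg; R = 3.9 * 6.957e8 m = 2.71323e+09 m. v_esc = sqrt(2GM/R) = sqrt(2 * 6.674e-11 * 1.25307e+31 / 2.71323e+09) = 785149.6837

785149.6837 m/s


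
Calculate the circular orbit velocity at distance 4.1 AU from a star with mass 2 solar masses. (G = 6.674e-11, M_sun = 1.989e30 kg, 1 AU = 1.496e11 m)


v = sqrt(GM/r) = sqrt(6.674e-11 * 3.978e+30 / 6.134e+11) = 20805.0022

20805.0022 m/s


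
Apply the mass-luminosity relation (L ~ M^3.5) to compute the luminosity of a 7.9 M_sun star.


L/L_sun = (M/M_sun)^3.5 = 7.9^3.5 = 1385.7817

1385.7817 L_sun


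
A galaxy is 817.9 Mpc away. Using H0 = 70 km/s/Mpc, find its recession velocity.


v = H0 * d = 70 * 817.9 = 57253.0

57253.0 km/s


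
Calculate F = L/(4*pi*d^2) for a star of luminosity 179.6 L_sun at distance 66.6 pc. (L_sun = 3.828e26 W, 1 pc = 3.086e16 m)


F = L / (4*pi*d^2) = 6.875e+28 / (4*pi*(2.055e+18)^2) = 1.295e-09

1.295e-09 W/m^2


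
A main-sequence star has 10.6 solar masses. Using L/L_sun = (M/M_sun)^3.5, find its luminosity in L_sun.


L/L_sun = (M/M_sun)^3.5 = 10.6^3.5 = 3877.6672

3877.6672 L_sun


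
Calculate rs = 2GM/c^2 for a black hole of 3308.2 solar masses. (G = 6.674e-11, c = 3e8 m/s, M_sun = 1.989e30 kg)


M = 3308.2 * 1.989e30 kg = 6.5800098e+33 kg. rs = 2GM/c^2 = 2 * 6.674e-11 * 6.5800098e+33 / (3e8)^2 = 9.759e+06

9.759e+06 m


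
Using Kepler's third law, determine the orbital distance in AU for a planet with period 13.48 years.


a = P^(2/3) = 13.48^(2/3) = 5.664

5.664 AU


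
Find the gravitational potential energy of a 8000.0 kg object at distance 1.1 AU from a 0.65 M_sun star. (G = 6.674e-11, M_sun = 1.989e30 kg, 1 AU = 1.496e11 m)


M = 0.65 * 1.989e30 kg = 1.29285e+30 kg; r = 1.1 AU * 1.496e11 m/AU = 1.6456e+11 m. U = -GM*m/r = -(6.674e-11 * 1.29285e+30 * 8000.0) / 1.6456e+11 = -4.195e+12

-4.195e+12 J


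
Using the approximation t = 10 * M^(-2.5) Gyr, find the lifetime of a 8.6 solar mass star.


t = 10 * M^(-2.5) = 10 * 8.6^(-2.5) = 0.0461

0.0461 Gyr


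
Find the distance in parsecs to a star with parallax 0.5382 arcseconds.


d = 1/p = 1/0.5382 = 1.858

1.858 pc


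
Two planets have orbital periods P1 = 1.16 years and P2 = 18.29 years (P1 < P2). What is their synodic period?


1/P_syn = |1/P1 - 1/P2| = |1/1.16 - 1/18.29| => P_syn = 1.2386

1.2386 years


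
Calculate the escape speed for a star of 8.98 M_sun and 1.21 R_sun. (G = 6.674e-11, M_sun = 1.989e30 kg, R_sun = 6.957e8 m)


M = 8.98 * 1.989e30 kg = 1.786122e+31 kg; R = 1.21 * 6.957e8 m = 8.41797e+08 m. v_esc = sqrt(2GM/R) = sqrt(2 * 6.674e-11 * 1.786122e+31 / 8.41797e+08) = 1.683e+06

1.683e+06 m/s


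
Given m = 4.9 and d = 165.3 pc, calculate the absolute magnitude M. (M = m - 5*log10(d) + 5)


M = m - 5*log10(d) + 5 = 4.9 - 5*log10(165.3) + 5 = -1.1914

-1.1914


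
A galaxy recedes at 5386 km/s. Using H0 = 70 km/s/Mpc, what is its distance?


d = v / H0 = 5386 / 70 = 76.9429

76.9429 Mpc


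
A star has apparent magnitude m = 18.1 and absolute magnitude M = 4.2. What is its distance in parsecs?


d = 10^((m - M + 5)/5) = 10^((18.1 - 4.2 + 5)/5) = 6025.5959

6025.5959 pc


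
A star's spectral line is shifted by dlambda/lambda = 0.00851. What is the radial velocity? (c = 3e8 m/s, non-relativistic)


v = (dlambda/lambda) * c = 0.00851 * 3e8 = 2.553e+06

2.553e+06 m/s


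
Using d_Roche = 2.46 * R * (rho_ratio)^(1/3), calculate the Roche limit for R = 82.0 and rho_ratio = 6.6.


d_Roche = 2.46 * 82.0 * 6.6^(1/3) = 378.3818

378.3818


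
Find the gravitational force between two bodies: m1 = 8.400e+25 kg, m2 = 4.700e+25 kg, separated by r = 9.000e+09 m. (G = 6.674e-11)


F = G*m1*m2/r^2 = 6.674e-11 * 8.400e+25 * 4.700e+25 / (9.000e+09)^2 = 6.674e-11 * 3.948e+51 / 8.100e+19 = 3.253e+21

3.253e+21 N


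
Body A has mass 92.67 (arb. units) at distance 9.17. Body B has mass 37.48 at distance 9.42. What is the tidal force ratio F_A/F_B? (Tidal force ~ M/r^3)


Ratio = (M1/r1^3) / (M2/r2^3) = (92.67/9.17^3) / (37.48/9.42^3) = 2.6803

2.6803


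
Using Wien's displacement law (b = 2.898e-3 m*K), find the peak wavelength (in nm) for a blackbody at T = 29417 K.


lam_max = b / T = 2.898e-3 / 29417 = 9.851e-08 m = 98.5145 nm

98.5145 nm


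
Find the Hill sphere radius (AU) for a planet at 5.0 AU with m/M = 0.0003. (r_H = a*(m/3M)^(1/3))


r_H = a * (m/3M)^(1/3) = 5.0 * (0.0003/3)^(1/3) = 0.2321

0.2321 AU


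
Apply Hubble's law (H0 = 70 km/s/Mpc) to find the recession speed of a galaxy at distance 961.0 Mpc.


v = H0 * d = 70 * 961.0 = 67270.0

67270.0 km/s


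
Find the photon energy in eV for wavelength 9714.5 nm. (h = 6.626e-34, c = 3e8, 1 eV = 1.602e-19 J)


E = hc/lambda = 6.626e-34 * 3e8 / 9.714e-06 = 2.046e-20 J = 0.1277 eV

0.1277 eV


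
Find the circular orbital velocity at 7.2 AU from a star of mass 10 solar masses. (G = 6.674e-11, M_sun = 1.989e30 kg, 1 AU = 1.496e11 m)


v = sqrt(GM/r) = sqrt(6.674e-11 * 1.989e+31 / 1.077e+12) = 35105.7655

35105.7655 m/s


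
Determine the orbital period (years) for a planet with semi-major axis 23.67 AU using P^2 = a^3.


P = a^(3/2) = 23.67^1.5 = 115.1589

115.1589 years


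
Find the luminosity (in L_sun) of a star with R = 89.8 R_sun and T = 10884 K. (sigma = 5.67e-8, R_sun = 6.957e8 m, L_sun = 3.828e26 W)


R = 89.8 * 6.957e8 m = 6.247386e+10 m. L = 4*pi*R^2*sigma*T^4 = 4*pi*(6.247386e+10)^2 * 5.67e-8 * 10884^4 = 3.902507401e+31 W. L/L_sun = 3.902507401e+31 / 3.828e26 = 101946.3793

101946.3793 L_sun


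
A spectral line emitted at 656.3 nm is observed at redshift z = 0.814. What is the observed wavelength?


lam_obs = lam_emit * (1 + z) = 656.3 * (1 + 0.814) = 1190.5282

1190.5282 nm


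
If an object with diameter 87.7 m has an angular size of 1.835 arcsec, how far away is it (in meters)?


D = size / theta_rad, theta_rad = 1.835 * pi/(180*3600) = 8.896e-06, D = 9.858e+06

9.858e+06 m


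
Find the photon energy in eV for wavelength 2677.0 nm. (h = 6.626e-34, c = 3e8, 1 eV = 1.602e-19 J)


E = hc/lambda = 6.626e-34 * 3e8 / 2.677e-06 = 7.425e-20 J = 0.4635 eV

0.4635 eV


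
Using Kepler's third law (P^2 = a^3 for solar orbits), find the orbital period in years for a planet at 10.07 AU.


P = a^(3/2) = 10.07^1.5 = 31.9554

31.9554 years


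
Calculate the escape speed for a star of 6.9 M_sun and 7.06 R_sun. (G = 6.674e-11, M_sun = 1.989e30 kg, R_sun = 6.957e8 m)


M = 6.9 * 1.989e30 kg = 1.37241e+31 kg; R = 7.06 * 6.957e8 m = 4.911642e+09 m. v_esc = sqrt(2GM/R) = sqrt(2 * 6.674e-11 * 1.37241e+31 / 4.911642e+09) = 610712.3236

610712.3236 m/s


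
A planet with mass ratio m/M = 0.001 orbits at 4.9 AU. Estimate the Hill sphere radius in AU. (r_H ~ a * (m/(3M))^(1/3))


r_H = a * (m/3M)^(1/3) = 4.9 * (0.001/3)^(1/3) = 0.3397

0.3397 AU


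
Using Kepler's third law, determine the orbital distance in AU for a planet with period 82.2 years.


a = P^(2/3) = 82.2^(2/3) = 18.9052

18.9052 AU


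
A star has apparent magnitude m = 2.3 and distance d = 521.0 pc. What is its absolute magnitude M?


M = m - 5*log10(d) + 5 = 2.3 - 5*log10(521.0) + 5 = -6.2842

-6.2842


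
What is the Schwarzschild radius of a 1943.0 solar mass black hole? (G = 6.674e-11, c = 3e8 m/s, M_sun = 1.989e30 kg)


M = 1943.0 * 1.989e30 kg = 3.864627e+33 kg. rs = 2GM/c^2 = 2 * 6.674e-11 * 3.864627e+33 / (3e8)^2 = 5.732e+06

5.732e+06 m


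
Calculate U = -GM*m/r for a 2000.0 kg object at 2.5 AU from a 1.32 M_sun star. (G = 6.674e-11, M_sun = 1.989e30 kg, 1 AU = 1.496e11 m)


M = 1.32 * 1.989e30 kg = 2.62548e+30 kg; r = 2.5 AU * 1.496e11 m/AU = 3.74e+11 m. U = -GM*m/r = -(6.674e-11 * 2.62548e+30 * 2000.0) / 3.74e+11 = -9.370e+11

-9.370e+11 J


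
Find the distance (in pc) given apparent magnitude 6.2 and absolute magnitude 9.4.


d = 10^((m - M + 5)/5) = 10^((6.2 - 9.4 + 5)/5) = 2.2909

2.2909 pc


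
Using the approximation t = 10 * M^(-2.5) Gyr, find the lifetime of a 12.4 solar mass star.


t = 10 * M^(-2.5) = 10 * 12.4^(-2.5) = 0.0185

0.0185 Gyr


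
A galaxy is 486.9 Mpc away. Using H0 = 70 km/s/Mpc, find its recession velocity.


v = H0 * d = 70 * 486.9 = 34083.0

34083.0 km/s


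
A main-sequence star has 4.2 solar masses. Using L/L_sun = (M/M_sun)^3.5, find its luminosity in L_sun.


L/L_sun = (M/M_sun)^3.5 = 4.2^3.5 = 151.8352

151.8352 L_sun


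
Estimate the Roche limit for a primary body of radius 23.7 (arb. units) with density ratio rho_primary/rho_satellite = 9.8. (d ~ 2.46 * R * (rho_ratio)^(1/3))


d_Roche = 2.46 * 23.7 * 9.8^(1/3) = 124.7648

124.7648


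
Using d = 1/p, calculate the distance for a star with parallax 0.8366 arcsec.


d = 1/p = 1/0.8366 = 1.1953

1.1953 pc


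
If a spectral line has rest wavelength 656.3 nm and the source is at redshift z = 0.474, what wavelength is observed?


lam_obs = lam_emit * (1 + z) = 656.3 * (1 + 0.474) = 967.3862

967.3862 nm


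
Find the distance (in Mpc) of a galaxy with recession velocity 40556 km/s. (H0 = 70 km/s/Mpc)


d = v / H0 = 40556 / 70 = 579.3714

579.3714 Mpc


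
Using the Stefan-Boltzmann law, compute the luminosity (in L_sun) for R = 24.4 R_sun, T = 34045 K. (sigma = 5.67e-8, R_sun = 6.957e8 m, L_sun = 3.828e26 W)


R = 24.4 * 6.957e8 m = 1.697508e+10 m. L = 4*pi*R^2*sigma*T^4 = 4*pi*(1.697508e+10)^2 * 5.67e-8 * 34045^4 = 2.758226561e+32 W. L/L_sun = 2.758226561e+32 / 3.828e26 = 720539.8541

720539.8541 L_sun


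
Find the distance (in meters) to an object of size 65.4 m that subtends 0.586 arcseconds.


D = size / theta_rad, theta_rad = 0.586 * pi/(180*3600) = 2.841e-06, D = 2.302e+07

2.302e+07 m


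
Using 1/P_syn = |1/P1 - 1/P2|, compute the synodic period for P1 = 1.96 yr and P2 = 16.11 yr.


1/P_syn = |1/P1 - 1/P2| = |1/1.96 - 1/16.11| => P_syn = 2.2315

2.2315 years


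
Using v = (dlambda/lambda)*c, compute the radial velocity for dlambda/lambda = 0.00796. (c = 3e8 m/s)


v = (dlambda/lambda) * c = 0.00796 * 3e8 = 2.388e+06

2.388e+06 m/s


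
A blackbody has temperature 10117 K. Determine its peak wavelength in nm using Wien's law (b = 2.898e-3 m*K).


lam_max = b / T = 2.898e-3 / 10117 = 2.864e-07 m = 286.4486 nm

286.4486 nm


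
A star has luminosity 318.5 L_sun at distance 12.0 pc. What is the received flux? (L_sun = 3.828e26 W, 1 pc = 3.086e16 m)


F = L / (4*pi*d^2) = 1.219e+29 / (4*pi*(3.703e+17)^2) = 7.075e-08

7.075e-08 W/m^2


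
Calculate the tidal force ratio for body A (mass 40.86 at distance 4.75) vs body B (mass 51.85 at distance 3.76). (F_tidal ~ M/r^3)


Ratio = (M1/r1^3) / (M2/r2^3) = (40.86/4.75^3) / (51.85/3.76^3) = 0.3909

0.3909


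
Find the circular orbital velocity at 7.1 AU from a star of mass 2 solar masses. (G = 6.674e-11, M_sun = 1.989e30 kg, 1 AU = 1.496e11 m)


v = sqrt(GM/r) = sqrt(6.674e-11 * 3.978e+30 / 1.062e+12) = 15809.9508

15809.9508 m/s


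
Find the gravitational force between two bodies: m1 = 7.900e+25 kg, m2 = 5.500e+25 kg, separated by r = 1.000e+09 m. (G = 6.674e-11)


F = G*m1*m2/r^2 = 6.674e-11 * 7.900e+25 * 5.500e+25 / (1.000e+09)^2 = 6.674e-11 * 4.345e+51 / 1.000e+18 = 2.900e+23

2.900e+23 N


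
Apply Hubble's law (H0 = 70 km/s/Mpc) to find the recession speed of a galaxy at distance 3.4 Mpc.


v = H0 * d = 70 * 3.4 = 238.0

238.0 km/s


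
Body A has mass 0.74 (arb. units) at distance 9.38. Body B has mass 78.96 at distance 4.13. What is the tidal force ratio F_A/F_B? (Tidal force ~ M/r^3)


Ratio = (M1/r1^3) / (M2/r2^3) = (0.74/9.38^3) / (78.96/4.13^3) = 8.000e-04

8.000e-04


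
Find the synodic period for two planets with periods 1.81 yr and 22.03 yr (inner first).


1/P_syn = |1/P1 - 1/P2| = |1/1.81 - 1/22.03| => P_syn = 1.972

1.972 years


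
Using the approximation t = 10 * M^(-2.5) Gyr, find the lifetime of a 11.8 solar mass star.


t = 10 * M^(-2.5) = 10 * 11.8^(-2.5) = 0.0209

0.0209 Gyr


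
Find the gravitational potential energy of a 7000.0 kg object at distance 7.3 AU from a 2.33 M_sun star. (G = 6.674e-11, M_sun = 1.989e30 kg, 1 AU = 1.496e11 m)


M = 2.33 * 1.989e30 kg = 4.63437e+30 kg; r = 7.3 AU * 1.496e11 m/AU = 1.09208e+12 m. U = -GM*m/r = -(6.674e-11 * 4.63437e+30 * 7000.0) / 1.09208e+12 = -1.983e+12

-1.983e+12 J


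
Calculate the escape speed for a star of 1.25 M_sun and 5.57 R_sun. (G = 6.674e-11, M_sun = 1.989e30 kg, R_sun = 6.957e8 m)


M = 1.25 * 1.989e30 kg = 2.48625e+30 kg; R = 5.57 * 6.957e8 m = 3.875049e+09 m. v_esc = sqrt(2GM/R) = sqrt(2 * 6.674e-11 * 2.48625e+30 / 3.875049e+09) = 292645.532

292645.532 m/s


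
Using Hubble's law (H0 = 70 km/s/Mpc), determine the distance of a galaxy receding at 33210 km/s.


d = v / H0 = 33210 / 70 = 474.4286

474.4286 Mpc


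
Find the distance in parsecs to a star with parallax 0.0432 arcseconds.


d = 1/p = 1/0.0432 = 23.1481

23.1481 pc


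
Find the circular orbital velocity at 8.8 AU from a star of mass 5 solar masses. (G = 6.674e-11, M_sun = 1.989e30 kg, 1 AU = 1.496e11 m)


v = sqrt(GM/r) = sqrt(6.674e-11 * 9.945e+30 / 1.316e+12) = 22453.7231

22453.7231 m/s


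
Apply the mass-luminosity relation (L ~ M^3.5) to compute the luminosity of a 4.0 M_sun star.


L/L_sun = (M/M_sun)^3.5 = 4.0^3.5 = 128.0

128.0 L_sun


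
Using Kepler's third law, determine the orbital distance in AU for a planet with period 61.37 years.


a = P^(2/3) = 61.37^(2/3) = 15.5586

15.5586 AU


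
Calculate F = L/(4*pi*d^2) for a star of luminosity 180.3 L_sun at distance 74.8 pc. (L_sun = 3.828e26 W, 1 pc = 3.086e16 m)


F = L / (4*pi*d^2) = 6.902e+28 / (4*pi*(2.308e+18)^2) = 1.031e-09

1.031e-09 W/m^2


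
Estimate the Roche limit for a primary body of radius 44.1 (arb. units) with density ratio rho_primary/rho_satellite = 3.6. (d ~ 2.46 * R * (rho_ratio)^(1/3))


d_Roche = 2.46 * 44.1 * 3.6^(1/3) = 166.2677

166.2677


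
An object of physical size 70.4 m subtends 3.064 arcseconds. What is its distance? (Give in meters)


D = size / theta_rad, theta_rad = 3.064 * pi/(180*3600) = 1.485e-05, D = 4.739e+06

4.739e+06 m


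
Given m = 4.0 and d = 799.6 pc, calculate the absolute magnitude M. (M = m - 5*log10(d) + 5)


M = m - 5*log10(d) + 5 = 4.0 - 5*log10(799.6) + 5 = -5.5144

-5.5144


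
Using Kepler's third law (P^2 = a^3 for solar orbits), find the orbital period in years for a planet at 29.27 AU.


P = a^(3/2) = 29.27^1.5 = 158.3558

158.3558 years


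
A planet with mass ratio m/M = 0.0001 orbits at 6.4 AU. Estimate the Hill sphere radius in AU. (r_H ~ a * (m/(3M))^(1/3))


r_H = a * (m/3M)^(1/3) = 6.4 * (0.0001/3)^(1/3) = 0.206

0.206 AU


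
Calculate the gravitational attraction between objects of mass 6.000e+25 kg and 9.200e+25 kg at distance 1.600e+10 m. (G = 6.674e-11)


F = G*m1*m2/r^2 = 6.674e-11 * 6.000e+25 * 9.200e+25 / (1.600e+10)^2 = 6.674e-11 * 5.520e+51 / 2.560e+20 = 1.439e+21

1.439e+21 N


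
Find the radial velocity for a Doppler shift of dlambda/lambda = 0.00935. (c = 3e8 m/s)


v = (dlambda/lambda) * c = 0.00935 * 3e8 = 2.805e+06

2.805e+06 m/s


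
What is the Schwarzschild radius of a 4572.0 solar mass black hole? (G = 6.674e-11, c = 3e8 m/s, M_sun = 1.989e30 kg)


M = 4572.0 * 1.989e30 kg = 9.093708e+33 kg. rs = 2GM/c^2 = 2 * 6.674e-11 * 9.093708e+33 / (3e8)^2 = 1.349e+07

1.349e+07 m


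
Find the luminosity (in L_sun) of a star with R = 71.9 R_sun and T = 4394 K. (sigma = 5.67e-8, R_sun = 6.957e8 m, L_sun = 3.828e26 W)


R = 71.9 * 6.957e8 m = 5.002083e+10 m. L = 4*pi*R^2*sigma*T^4 = 4*pi*(5.002083e+10)^2 * 5.67e-8 * 4394^4 = 6.645611068e+29 W. L/L_sun = 6.645611068e+29 / 3.828e26 = 1736.053

1736.053 L_sun


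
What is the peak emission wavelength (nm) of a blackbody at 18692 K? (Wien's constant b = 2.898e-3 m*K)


lam_max = b / T = 2.898e-3 / 18692 = 1.550e-07 m = 155.0396 nm

155.0396 nm


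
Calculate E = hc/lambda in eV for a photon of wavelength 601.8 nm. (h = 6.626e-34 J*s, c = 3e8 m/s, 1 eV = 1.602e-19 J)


E = hc/lambda = 6.626e-34 * 3e8 / 6.018e-07 = 3.303e-19 J = 2.0619 eV

2.0619 eV


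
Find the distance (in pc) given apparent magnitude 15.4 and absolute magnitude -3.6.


d = 10^((m - M + 5)/5) = 10^((15.4 - -3.6 + 5)/5) = 63095.7344

63095.7344 pc


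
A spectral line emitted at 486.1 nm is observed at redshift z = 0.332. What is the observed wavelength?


lam_obs = lam_emit * (1 + z) = 486.1 * (1 + 0.332) = 647.4852

647.4852 nm


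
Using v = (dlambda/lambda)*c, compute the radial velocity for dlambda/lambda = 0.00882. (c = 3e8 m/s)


v = (dlambda/lambda) * c = 0.00882 * 3e8 = 2.646e+06

2.646e+06 m/s


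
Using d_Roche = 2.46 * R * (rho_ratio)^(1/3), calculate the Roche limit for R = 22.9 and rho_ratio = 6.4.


d_Roche = 2.46 * 22.9 * 6.4^(1/3) = 104.5917

104.5917


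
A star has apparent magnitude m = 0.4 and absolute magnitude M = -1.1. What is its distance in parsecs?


d = 10^((m - M + 5)/5) = 10^((0.4 - -1.1 + 5)/5) = 19.9526

19.9526 pc


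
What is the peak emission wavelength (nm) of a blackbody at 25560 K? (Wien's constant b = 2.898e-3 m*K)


lam_max = b / T = 2.898e-3 / 25560 = 1.134e-07 m = 113.3803 nm

113.3803 nm


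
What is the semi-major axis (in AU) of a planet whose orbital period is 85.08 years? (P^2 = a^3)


a = P^(2/3) = 85.08^(2/3) = 19.3442

19.3442 AU


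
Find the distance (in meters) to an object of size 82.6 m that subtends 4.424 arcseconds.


D = size / theta_rad, theta_rad = 4.424 * pi/(180*3600) = 2.145e-05, D = 3.851e+06

3.851e+06 m


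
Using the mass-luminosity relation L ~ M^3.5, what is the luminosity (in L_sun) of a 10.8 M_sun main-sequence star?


L/L_sun = (M/M_sun)^3.5 = 10.8^3.5 = 4139.8361

4139.8361 L_sun


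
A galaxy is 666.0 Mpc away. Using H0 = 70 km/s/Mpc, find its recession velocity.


v = H0 * d = 70 * 666.0 = 46620.0

46620.0 km/s


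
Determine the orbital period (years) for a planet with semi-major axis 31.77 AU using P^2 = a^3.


P = a^(3/2) = 31.77^1.5 = 179.0712

179.0712 years


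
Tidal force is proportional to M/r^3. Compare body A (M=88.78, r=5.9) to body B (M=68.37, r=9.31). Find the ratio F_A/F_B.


Ratio = (M1/r1^3) / (M2/r2^3) = (88.78/5.9^3) / (68.37/9.31^3) = 5.102

5.102


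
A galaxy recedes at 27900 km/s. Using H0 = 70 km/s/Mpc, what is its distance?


d = v / H0 = 27900 / 70 = 398.5714

398.5714 Mpc


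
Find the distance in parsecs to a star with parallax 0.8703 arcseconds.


d = 1/p = 1/0.8703 = 1.149

1.149 pc


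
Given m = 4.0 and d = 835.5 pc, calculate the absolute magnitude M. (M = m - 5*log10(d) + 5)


M = m - 5*log10(d) + 5 = 4.0 - 5*log10(835.5) + 5 = -5.6097

-5.6097


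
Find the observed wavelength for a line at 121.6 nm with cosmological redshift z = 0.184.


lam_obs = lam_emit * (1 + z) = 121.6 * (1 + 0.184) = 143.9744

143.9744 nm


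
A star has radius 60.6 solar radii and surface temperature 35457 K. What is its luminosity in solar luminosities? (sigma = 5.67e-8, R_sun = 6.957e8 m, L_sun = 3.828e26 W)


R = 60.6 * 6.957e8 m = 4.215942e+10 m. L = 4*pi*R^2*sigma*T^4 = 4*pi*(4.215942e+10)^2 * 5.67e-8 * 35457^4 = 2.001659156e+33 W. L/L_sun = 2.001659156e+33 / 3.828e26 = 5.229e+06

5.229e+06 L_sun


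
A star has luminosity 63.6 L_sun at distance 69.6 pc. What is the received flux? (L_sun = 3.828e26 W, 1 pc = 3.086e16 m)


F = L / (4*pi*d^2) = 2.435e+28 / (4*pi*(2.148e+18)^2) = 4.200e-10

4.200e-10 W/m^2


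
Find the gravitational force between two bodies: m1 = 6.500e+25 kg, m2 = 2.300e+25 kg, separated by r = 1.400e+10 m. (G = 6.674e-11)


F = G*m1*m2/r^2 = 6.674e-11 * 6.500e+25 * 2.300e+25 / (1.400e+10)^2 = 6.674e-11 * 1.495e+51 / 1.960e+20 = 5.091e+20

5.091e+20 N


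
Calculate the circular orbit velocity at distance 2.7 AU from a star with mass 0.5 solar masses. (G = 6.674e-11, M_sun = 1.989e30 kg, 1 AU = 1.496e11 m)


v = sqrt(GM/r) = sqrt(6.674e-11 * 9.945e+29 / 4.039e+11) = 12818.8131

12818.8131 m/s


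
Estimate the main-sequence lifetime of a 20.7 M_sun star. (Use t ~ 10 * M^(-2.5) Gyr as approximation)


t = 10 * M^(-2.5) = 10 * 20.7^(-2.5) = 0.0051

0.0051 Gyr


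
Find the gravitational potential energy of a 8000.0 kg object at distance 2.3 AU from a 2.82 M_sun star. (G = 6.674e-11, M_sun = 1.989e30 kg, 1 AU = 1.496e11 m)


M = 2.82 * 1.989e30 kg = 5.60898e+30 kg; r = 2.3 AU * 1.496e11 m/AU = 3.4408e+11 m. U = -GM*m/r = -(6.674e-11 * 5.60898e+30 * 8000.0) / 3.4408e+11 = -8.704e+12

-8.704e+12 J


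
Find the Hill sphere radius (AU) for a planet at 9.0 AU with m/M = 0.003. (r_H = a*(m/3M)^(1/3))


r_H = a * (m/3M)^(1/3) = 9.0 * (0.003/3)^(1/3) = 0.9

0.9 AU


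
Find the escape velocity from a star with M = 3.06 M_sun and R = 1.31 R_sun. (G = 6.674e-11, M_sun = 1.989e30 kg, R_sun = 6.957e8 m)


M = 3.06 * 1.989e30 kg = 6.08634e+30 kg; R = 1.31 * 6.957e8 m = 9.11367e+08 m. v_esc = sqrt(2GM/R) = sqrt(2 * 6.674e-11 * 6.08634e+30 / 9.11367e+08) = 944146.8625

944146.8625 m/s


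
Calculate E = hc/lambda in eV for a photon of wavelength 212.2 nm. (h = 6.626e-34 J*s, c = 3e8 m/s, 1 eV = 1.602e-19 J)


E = hc/lambda = 6.626e-34 * 3e8 / 2.122e-07 = 9.368e-19 J = 5.8474 eV

5.8474 eV


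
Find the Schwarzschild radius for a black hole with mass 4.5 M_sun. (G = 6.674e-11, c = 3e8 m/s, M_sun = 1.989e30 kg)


M = 4.5 * 1.989e30 kg = 8.9505e+30 kg. rs = 2GM/c^2 = 2 * 6.674e-11 * 8.9505e+30 / (3e8)^2 = 13274.586

13274.586 m


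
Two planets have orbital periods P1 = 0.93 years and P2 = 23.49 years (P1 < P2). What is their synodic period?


1/P_syn = |1/P1 - 1/P2| = |1/0.93 - 1/23.49| => P_syn = 0.9683

0.9683 years


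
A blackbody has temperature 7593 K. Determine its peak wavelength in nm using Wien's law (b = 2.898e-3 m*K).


lam_max = b / T = 2.898e-3 / 7593 = 3.817e-07 m = 381.6673 nm

381.6673 nm


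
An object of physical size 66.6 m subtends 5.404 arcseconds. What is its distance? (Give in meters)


D = size / theta_rad, theta_rad = 5.404 * pi/(180*3600) = 2.620e-05, D = 2.542e+06

2.542e+06 m


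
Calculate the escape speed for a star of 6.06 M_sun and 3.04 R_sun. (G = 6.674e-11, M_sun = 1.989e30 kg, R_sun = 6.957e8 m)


M = 6.06 * 1.989e30 kg = 1.205334e+31 kg; R = 3.04 * 6.957e8 m = 2.114928e+09 m. v_esc = sqrt(2GM/R) = sqrt(2 * 6.674e-11 * 1.205334e+31 / 2.114928e+09) = 872195.8364

872195.8364 m/s


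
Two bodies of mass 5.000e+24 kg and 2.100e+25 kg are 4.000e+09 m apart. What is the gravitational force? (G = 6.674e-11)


F = G*m1*m2/r^2 = 6.674e-11 * 5.000e+24 * 2.100e+25 / (4.000e+09)^2 = 6.674e-11 * 1.050e+50 / 1.600e+19 = 4.380e+20

4.380e+20 N
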